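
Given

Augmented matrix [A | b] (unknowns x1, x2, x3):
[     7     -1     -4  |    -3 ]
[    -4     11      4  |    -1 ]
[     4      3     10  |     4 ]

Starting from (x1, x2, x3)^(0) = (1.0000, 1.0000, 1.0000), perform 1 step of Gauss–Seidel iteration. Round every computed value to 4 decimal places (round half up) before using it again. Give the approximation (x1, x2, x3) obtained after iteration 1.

(0.2857, -0.3507, 0.3909)

Iteration 1:
  x1 = (-3 - (-1)·1.0000 - (-4)·1.0000) / (7) = 0.2857
  x2 = (-1 - (-4)·0.2857 - (4)·1.0000) / (11) = -0.3507
  x3 = (4 - (4)·0.2857 - (3)·-0.3507) / (10) = 0.3909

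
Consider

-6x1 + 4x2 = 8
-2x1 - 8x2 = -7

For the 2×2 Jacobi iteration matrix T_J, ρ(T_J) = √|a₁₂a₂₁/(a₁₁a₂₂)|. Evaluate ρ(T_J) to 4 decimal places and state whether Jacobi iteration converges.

0.4082

a₁₂a₂₁/(a₁₁a₂₂) = (4)·(-2) / ((-6)·(-8)) = -0.166667
ρ = √|-0.166667| = √0.166667 = 0.4082
ρ < 1, so Jacobi converges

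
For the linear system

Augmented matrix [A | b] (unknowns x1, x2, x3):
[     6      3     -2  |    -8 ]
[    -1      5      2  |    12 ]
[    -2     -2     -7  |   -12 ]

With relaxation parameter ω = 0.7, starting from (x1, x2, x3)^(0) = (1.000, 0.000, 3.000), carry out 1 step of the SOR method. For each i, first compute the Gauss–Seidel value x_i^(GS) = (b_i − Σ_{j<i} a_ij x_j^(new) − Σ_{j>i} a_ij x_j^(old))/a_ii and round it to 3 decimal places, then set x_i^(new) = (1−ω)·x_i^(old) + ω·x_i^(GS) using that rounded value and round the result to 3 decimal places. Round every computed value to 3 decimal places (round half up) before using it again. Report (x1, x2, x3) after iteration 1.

(0.067, 0.849, 1.917)

Iteration 1:
  x1: GS value = (-8 - (3)·0.000 - (-2)·3.000) / (6) = -0.333;  x1 ← (1−ω)·1.000 + ω·-0.333 = 0.067
  x2: GS value = (12 - (-1)·0.067 - (2)·3.000) / (5) = 1.213;  x2 ← (1−ω)·0.000 + ω·1.213 = 0.849
  x3: GS value = (-12 - (-2)·0.067 - (-2)·0.849) / (-7) = 1.453;  x3 ← (1−ω)·3.000 + ω·1.453 = 1.917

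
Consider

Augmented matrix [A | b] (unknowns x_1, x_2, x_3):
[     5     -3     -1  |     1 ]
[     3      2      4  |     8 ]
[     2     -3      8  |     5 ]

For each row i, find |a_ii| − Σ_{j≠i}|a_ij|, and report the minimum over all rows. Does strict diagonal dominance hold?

row 1: |5| − (3+1) = 1
row 2: |2| − (3+4) = -5
row 3: |8| − (2+3) = 3
minimum over rows = -5 → not strictly diagonally dominant

-5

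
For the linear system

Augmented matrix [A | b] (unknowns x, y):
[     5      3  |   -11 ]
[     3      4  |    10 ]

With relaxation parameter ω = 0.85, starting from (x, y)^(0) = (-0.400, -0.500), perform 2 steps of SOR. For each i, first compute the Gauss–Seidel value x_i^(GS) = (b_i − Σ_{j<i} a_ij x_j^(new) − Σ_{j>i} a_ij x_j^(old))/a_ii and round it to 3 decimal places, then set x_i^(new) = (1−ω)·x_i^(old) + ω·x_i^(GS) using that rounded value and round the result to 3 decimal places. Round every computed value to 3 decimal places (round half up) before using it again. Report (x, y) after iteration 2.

Iteration 1:
  x: GS value = (-11 - (3)·-0.500) / (5) = -1.900;  x ← (1−ω)·-0.400 + ω·-1.900 = -1.675
  y: GS value = (10 - (3)·-1.675) / (4) = 3.756;  y ← (1−ω)·-0.500 + ω·3.756 = 3.118
Iteration 2:
  x: GS value = (-11 - (3)·3.118) / (5) = -4.071;  x ← (1−ω)·-1.675 + ω·-4.071 = -3.712
  y: GS value = (10 - (3)·-3.712) / (4) = 5.284;  y ← (1−ω)·3.118 + ω·5.284 = 4.959

(-3.712, 4.959)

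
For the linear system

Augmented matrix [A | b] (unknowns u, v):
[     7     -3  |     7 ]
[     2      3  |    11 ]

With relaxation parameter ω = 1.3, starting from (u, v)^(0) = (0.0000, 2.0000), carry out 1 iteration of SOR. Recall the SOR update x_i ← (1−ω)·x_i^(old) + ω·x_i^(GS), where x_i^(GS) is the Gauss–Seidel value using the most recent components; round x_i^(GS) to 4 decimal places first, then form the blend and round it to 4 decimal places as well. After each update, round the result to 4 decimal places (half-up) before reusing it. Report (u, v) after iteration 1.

(2.4142, 2.0744)

Iteration 1:
  u: GS value = (7 - (-3)·2.0000) / (7) = 1.8571;  u ← (1−ω)·0.0000 + ω·1.8571 = 2.4142
  v: GS value = (11 - (2)·2.4142) / (3) = 2.0572;  v ← (1−ω)·2.0000 + ω·2.0572 = 2.0744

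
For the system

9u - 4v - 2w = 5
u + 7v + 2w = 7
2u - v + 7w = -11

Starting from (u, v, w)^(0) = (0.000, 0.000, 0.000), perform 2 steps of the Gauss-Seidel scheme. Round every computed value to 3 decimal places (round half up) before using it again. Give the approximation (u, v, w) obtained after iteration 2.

Iteration 1:
  u = (5 - (-4)·0.000 - (-2)·0.000) / (9) = 0.556
  v = (7 - (1)·0.556 - (2)·0.000) / (7) = 0.921
  w = (-11 - (2)·0.556 - (-1)·0.921) / (7) = -1.599
Iteration 2:
  u = (5 - (-4)·0.921 - (-2)·-1.599) / (9) = 0.610
  v = (7 - (1)·0.610 - (2)·-1.599) / (7) = 1.370
  w = (-11 - (2)·0.610 - (-1)·1.370) / (7) = -1.550

(0.610, 1.370, -1.550)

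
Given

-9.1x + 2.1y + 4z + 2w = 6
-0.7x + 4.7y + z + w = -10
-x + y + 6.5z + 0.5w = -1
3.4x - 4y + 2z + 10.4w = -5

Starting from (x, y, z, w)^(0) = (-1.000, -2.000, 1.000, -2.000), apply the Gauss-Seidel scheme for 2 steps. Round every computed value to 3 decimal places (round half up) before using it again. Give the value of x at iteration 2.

-1.282

Iteration 1:
  x = (6 - (2.1)·-2.000 - (4)·1.000 - (2)·-2.000) / (-9.1) = -1.121
  y = (-10 - (-0.7)·-1.121 - (1)·1.000 - (1)·-2.000) / (4.7) = -2.082
  z = (-1 - (-1)·-1.121 - (1)·-2.082 - (0.5)·-2.000) / (6.5) = 0.148
  w = (-5 - (3.4)·-1.121 - (-4)·-2.082 - (2)·0.148) / (10.4) = -0.944
Iteration 2:
  x = (6 - (2.1)·-2.082 - (4)·0.148 - (2)·-0.944) / (-9.1) = -1.282
  y = (-10 - (-0.7)·-1.282 - (1)·0.148 - (1)·-0.944) / (4.7) = -2.149
  z = (-1 - (-1)·-1.282 - (1)·-2.149 - (0.5)·-0.944) / (6.5) = 0.052
  w = (-5 - (3.4)·-1.282 - (-4)·-2.149 - (2)·0.052) / (10.4) = -0.898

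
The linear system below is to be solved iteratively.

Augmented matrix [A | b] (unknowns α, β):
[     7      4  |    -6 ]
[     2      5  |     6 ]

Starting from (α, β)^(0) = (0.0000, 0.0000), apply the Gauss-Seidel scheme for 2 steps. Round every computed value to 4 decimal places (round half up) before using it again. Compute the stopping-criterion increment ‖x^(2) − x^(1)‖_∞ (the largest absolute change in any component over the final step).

Iteration 1:
  α = (-6 - (4)·0.0000) / (7) = -0.8571
  β = (6 - (2)·-0.8571) / (5) = 1.5428
Iteration 2:
  α = (-6 - (4)·1.5428) / (7) = -1.7387
  β = (6 - (2)·-1.7387) / (5) = 1.8955
Change: (-0.8816, 0.3527) → max |·| = 0.8816

0.8816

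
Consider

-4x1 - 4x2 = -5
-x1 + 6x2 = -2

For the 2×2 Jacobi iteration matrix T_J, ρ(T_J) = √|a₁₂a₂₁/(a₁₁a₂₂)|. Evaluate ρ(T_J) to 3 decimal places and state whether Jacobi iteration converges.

0.408

a₁₂a₂₁/(a₁₁a₂₂) = (-4)·(-1) / ((-4)·(6)) = -0.166667
ρ = √|-0.166667| = √0.166667 = 0.408
ρ < 1, so Jacobi converges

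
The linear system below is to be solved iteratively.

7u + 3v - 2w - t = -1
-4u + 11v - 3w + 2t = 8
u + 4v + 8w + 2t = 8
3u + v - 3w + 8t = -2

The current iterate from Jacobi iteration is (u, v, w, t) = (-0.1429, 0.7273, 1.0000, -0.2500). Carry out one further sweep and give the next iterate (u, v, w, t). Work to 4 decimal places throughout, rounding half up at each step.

One sweep:
  u = (-1 - (3)·0.7273 - (-2)·1.0000 - (-1)·-0.2500) / (7) = -0.2046
  v = (8 - (-4)·-0.1429 - (-3)·1.0000 - (2)·-0.2500) / (11) = 0.9935
  w = (8 - (1)·-0.1429 - (4)·0.7273 - (2)·-0.2500) / (8) = 0.7167
  t = (-2 - (3)·-0.1429 - (1)·0.7273 - (-3)·1.0000) / (8) = 0.0877

(-0.2046, 0.9935, 0.7167, 0.0877)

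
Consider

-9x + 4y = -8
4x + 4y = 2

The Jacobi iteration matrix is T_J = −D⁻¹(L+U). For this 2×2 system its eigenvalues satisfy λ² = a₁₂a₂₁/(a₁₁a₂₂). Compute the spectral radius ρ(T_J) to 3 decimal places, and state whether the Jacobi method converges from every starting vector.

0.667

a₁₂a₂₁/(a₁₁a₂₂) = (4)·(4) / ((-9)·(4)) = -0.444444
ρ = √|-0.444444| = √0.444444 = 0.667
ρ < 1, so Jacobi converges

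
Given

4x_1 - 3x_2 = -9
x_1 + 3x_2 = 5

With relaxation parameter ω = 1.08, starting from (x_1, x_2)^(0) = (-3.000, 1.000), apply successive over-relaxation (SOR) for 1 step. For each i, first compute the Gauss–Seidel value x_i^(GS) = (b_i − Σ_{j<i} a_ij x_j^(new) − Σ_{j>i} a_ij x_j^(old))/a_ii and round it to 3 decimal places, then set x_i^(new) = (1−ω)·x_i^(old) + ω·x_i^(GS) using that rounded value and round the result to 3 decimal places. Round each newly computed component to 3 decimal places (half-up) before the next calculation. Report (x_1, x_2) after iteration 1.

Iteration 1:
  x_1: GS value = (-9 - (-3)·1.000) / (4) = -1.500;  x_1 ← (1−ω)·-3.000 + ω·-1.500 = -1.380
  x_2: GS value = (5 - (1)·-1.380) / (3) = 2.127;  x_2 ← (1−ω)·1.000 + ω·2.127 = 2.217

(-1.380, 2.217)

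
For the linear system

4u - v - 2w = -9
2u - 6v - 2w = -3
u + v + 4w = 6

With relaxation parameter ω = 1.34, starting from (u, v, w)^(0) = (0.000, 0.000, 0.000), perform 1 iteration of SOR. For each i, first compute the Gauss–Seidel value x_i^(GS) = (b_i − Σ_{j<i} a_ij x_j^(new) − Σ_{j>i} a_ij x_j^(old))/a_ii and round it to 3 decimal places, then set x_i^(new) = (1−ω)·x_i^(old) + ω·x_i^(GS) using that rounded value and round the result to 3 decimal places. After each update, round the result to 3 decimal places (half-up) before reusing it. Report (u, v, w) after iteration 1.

Iteration 1:
  u: GS value = (-9 - (-1)·0.000 - (-2)·0.000) / (4) = -2.250;  u ← (1−ω)·0.000 + ω·-2.250 = -3.015
  v: GS value = (-3 - (2)·-3.015 - (-2)·0.000) / (-6) = -0.505;  v ← (1−ω)·0.000 + ω·-0.505 = -0.677
  w: GS value = (6 - (1)·-3.015 - (1)·-0.677) / (4) = 2.423;  w ← (1−ω)·0.000 + ω·2.423 = 3.247

(-3.015, -0.677, 3.247)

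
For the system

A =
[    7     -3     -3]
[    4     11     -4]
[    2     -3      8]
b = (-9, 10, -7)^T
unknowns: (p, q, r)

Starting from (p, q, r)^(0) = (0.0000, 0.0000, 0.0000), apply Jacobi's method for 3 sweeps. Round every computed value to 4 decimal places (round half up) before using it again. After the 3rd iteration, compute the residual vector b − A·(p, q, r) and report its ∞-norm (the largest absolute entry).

Iteration 1:
  p = (-9 - (-3)·0.0000 - (-3)·0.0000) / (7) = -1.2857
  q = (10 - (4)·0.0000 - (-4)·0.0000) / (11) = 0.9091
  r = (-7 - (2)·0.0000 - (-3)·0.0000) / (8) = -0.8750
Iteration 2:
  p = (-9 - (-3)·0.9091 - (-3)·-0.8750) / (7) = -1.2711
  q = (10 - (4)·-1.2857 - (-4)·-0.8750) / (11) = 1.0584
  r = (-7 - (2)·-1.2857 - (-3)·0.9091) / (8) = -0.2127
Iteration 3:
  p = (-9 - (-3)·1.0584 - (-3)·-0.2127) / (7) = -0.9233
  q = (10 - (4)·-1.2711 - (-4)·-0.2127) / (11) = 1.2940
  r = (-7 - (2)·-1.2711 - (-3)·1.0584) / (8) = -0.1603
Residual b − A·x = (0.8642, -1.1820, 0.0110); ∞-norm = 1.1820

1.1820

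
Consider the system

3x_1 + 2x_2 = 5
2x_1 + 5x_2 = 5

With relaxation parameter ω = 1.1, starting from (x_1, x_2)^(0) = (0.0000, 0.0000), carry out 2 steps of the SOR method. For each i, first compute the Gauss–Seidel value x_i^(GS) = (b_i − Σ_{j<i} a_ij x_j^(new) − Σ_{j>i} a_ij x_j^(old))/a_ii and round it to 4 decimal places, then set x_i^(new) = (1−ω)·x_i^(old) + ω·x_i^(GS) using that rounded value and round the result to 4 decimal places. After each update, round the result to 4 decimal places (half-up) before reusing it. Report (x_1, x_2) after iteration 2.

Iteration 1:
  x_1: GS value = (5 - (2)·0.0000) / (3) = 1.6667;  x_1 ← (1−ω)·0.0000 + ω·1.6667 = 1.8334
  x_2: GS value = (5 - (2)·1.8334) / (5) = 0.2666;  x_2 ← (1−ω)·0.0000 + ω·0.2666 = 0.2933
Iteration 2:
  x_1: GS value = (5 - (2)·0.2933) / (3) = 1.4711;  x_1 ← (1−ω)·1.8334 + ω·1.4711 = 1.4349
  x_2: GS value = (5 - (2)·1.4349) / (5) = 0.4260;  x_2 ← (1−ω)·0.2933 + ω·0.4260 = 0.4393

(1.4349, 0.4393)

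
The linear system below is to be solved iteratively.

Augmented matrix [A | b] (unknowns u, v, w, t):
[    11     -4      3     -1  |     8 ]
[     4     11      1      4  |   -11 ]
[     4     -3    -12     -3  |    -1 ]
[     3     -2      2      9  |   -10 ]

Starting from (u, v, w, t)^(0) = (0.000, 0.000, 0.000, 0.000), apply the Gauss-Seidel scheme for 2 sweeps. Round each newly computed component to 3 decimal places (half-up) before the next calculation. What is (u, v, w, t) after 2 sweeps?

Iteration 1:
  u = (8 - (-4)·0.000 - (3)·0.000 - (-1)·0.000) / (11) = 0.727
  v = (-11 - (4)·0.727 - (1)·0.000 - (4)·0.000) / (11) = -1.264
  w = (-1 - (4)·0.727 - (-3)·-1.264 - (-3)·0.000) / (-12) = 0.642
  t = (-10 - (3)·0.727 - (-2)·-1.264 - (2)·0.642) / (9) = -1.777
Iteration 2:
  u = (8 - (-4)·-1.264 - (3)·0.642 - (-1)·-1.777) / (11) = -0.069
  v = (-11 - (4)·-0.069 - (1)·0.642 - (4)·-1.777) / (11) = -0.387
  w = (-1 - (4)·-0.069 - (-3)·-0.387 - (-3)·-1.777) / (-12) = 0.601
  t = (-10 - (3)·-0.069 - (-2)·-0.387 - (2)·0.601) / (9) = -1.308

(-0.069, -0.387, 0.601, -1.308)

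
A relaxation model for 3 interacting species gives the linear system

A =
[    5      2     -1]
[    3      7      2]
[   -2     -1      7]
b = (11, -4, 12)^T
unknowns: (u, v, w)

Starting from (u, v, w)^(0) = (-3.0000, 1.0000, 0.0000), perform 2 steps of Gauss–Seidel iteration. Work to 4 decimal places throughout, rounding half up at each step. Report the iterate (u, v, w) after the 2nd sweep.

(3.1445, -2.5010, 2.2554)

Iteration 1:
  u = (11 - (2)·1.0000 - (-1)·0.0000) / (5) = 1.8000
  v = (-4 - (3)·1.8000 - (2)·0.0000) / (7) = -1.3429
  w = (12 - (-2)·1.8000 - (-1)·-1.3429) / (7) = 2.0367
Iteration 2:
  u = (11 - (2)·-1.3429 - (-1)·2.0367) / (5) = 3.1445
  v = (-4 - (3)·3.1445 - (2)·2.0367) / (7) = -2.5010
  w = (12 - (-2)·3.1445 - (-1)·-2.5010) / (7) = 2.2554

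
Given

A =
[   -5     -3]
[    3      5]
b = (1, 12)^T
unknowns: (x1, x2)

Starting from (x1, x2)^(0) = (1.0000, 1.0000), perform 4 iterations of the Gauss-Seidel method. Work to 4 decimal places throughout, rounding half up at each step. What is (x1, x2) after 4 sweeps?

Iteration 1:
  x1 = (1 - (-3)·1.0000) / (-5) = -0.8000
  x2 = (12 - (3)·-0.8000) / (5) = 2.8800
Iteration 2:
  x1 = (1 - (-3)·2.8800) / (-5) = -1.9280
  x2 = (12 - (3)·-1.9280) / (5) = 3.5568
Iteration 3:
  x1 = (1 - (-3)·3.5568) / (-5) = -2.3341
  x2 = (12 - (3)·-2.3341) / (5) = 3.8005
Iteration 4:
  x1 = (1 - (-3)·3.8005) / (-5) = -2.4803
  x2 = (12 - (3)·-2.4803) / (5) = 3.8882

(-2.4803, 3.8882)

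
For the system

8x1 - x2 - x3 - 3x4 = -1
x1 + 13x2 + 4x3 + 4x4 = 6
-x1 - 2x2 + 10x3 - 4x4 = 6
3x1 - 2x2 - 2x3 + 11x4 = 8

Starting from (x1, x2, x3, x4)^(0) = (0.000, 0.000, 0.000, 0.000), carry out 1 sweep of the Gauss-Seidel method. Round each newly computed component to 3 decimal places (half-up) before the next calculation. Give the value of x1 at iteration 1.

Iteration 1:
  x1 = (-1 - (-1)·0.000 - (-1)·0.000 - (-3)·0.000) / (8) = -0.125
  x2 = (6 - (1)·-0.125 - (4)·0.000 - (4)·0.000) / (13) = 0.471
  x3 = (6 - (-1)·-0.125 - (-2)·0.471 - (-4)·0.000) / (10) = 0.682
  x4 = (8 - (3)·-0.125 - (-2)·0.471 - (-2)·0.682) / (11) = 0.971

-0.125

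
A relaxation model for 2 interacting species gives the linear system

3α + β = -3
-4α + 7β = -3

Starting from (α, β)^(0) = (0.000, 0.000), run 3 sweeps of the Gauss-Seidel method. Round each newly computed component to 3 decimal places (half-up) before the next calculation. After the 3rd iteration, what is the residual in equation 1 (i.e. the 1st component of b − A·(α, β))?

0.036

Iteration 1:
  α = (-3 - (1)·0.000) / (3) = -1.000
  β = (-3 - (-4)·-1.000) / (7) = -1.000
Iteration 2:
  α = (-3 - (1)·-1.000) / (3) = -0.667
  β = (-3 - (-4)·-0.667) / (7) = -0.810
Iteration 3:
  α = (-3 - (1)·-0.810) / (3) = -0.730
  β = (-3 - (-4)·-0.730) / (7) = -0.846
Residual b − A·x = (0.036, 0.002)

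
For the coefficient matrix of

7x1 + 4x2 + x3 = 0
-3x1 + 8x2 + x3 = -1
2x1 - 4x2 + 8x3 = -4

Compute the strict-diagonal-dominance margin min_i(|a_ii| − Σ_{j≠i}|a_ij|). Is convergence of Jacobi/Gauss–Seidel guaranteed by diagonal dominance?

row 1: |7| − (4+1) = 2
row 2: |8| − (3+1) = 4
row 3: |8| − (2+4) = 2
minimum over rows = 2 → strictly diagonally dominant (convergence guaranteed)

2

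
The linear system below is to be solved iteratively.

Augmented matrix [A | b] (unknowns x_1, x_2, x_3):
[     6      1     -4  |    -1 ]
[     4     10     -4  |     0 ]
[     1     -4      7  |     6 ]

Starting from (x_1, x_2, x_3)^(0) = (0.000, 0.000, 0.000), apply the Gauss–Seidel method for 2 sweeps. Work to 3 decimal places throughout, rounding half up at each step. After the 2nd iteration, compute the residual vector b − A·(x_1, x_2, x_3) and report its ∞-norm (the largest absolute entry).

0.180

Iteration 1:
  x_1 = (-1 - (1)·0.000 - (-4)·0.000) / (6) = -0.167
  x_2 = (0 - (4)·-0.167 - (-4)·0.000) / (10) = 0.067
  x_3 = (6 - (1)·-0.167 - (-4)·0.067) / (7) = 0.919
Iteration 2:
  x_1 = (-1 - (1)·0.067 - (-4)·0.919) / (6) = 0.435
  x_2 = (0 - (4)·0.435 - (-4)·0.919) / (10) = 0.194
  x_3 = (6 - (1)·0.435 - (-4)·0.194) / (7) = 0.906
Residual b − A·x = (-0.180, -0.056, -0.001); ∞-norm = 0.180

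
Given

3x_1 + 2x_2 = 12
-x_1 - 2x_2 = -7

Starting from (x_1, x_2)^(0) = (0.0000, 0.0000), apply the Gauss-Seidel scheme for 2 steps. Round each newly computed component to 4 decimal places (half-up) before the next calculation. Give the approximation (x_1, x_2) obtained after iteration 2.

(3.0000, 2.0000)

Iteration 1:
  x_1 = (12 - (2)·0.0000) / (3) = 4.0000
  x_2 = (-7 - (-1)·4.0000) / (-2) = 1.5000
Iteration 2:
  x_1 = (12 - (2)·1.5000) / (3) = 3.0000
  x_2 = (-7 - (-1)·3.0000) / (-2) = 2.0000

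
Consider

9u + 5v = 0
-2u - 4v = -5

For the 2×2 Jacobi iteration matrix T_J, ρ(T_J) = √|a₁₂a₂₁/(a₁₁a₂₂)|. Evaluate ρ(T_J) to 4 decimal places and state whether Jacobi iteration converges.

a₁₂a₂₁/(a₁₁a₂₂) = (5)·(-2) / ((9)·(-4)) = 0.277778
ρ = √|0.277778| = √0.277778 = 0.5270
ρ < 1, so Jacobi converges

0.5270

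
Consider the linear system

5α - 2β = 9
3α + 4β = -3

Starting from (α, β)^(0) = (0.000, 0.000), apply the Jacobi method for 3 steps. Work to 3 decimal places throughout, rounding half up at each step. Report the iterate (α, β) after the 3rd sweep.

Iteration 1:
  α = (9 - (-2)·0.000) / (5) = 1.800
  β = (-3 - (3)·0.000) / (4) = -0.750
Iteration 2:
  α = (9 - (-2)·-0.750) / (5) = 1.500
  β = (-3 - (3)·1.800) / (4) = -2.100
Iteration 3:
  α = (9 - (-2)·-2.100) / (5) = 0.960
  β = (-3 - (3)·1.500) / (4) = -1.875

(0.960, -1.875)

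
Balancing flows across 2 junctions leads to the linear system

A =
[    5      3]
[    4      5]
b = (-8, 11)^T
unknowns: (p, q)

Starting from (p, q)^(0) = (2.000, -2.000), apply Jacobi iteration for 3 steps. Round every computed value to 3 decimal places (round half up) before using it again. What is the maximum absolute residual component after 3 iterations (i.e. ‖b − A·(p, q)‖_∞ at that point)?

4.608

Iteration 1:
  p = (-8 - (3)·-2.000) / (5) = -0.400
  q = (11 - (4)·2.000) / (5) = 0.600
Iteration 2:
  p = (-8 - (3)·0.600) / (5) = -1.960
  q = (11 - (4)·-0.400) / (5) = 2.520
Iteration 3:
  p = (-8 - (3)·2.520) / (5) = -3.112
  q = (11 - (4)·-1.960) / (5) = 3.768
Residual b − A·x = (-3.744, 4.608); ∞-norm = 4.608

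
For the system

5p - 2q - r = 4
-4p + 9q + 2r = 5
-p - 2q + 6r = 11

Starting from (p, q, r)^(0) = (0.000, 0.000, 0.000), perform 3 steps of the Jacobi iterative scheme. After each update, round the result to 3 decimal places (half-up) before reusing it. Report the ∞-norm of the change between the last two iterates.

0.191

Iteration 1:
  p = (4 - (-2)·0.000 - (-1)·0.000) / (5) = 0.800
  q = (5 - (-4)·0.000 - (2)·0.000) / (9) = 0.556
  r = (11 - (-1)·0.000 - (-2)·0.000) / (6) = 1.833
Iteration 2:
  p = (4 - (-2)·0.556 - (-1)·1.833) / (5) = 1.389
  q = (5 - (-4)·0.800 - (2)·1.833) / (9) = 0.504
  r = (11 - (-1)·0.800 - (-2)·0.556) / (6) = 2.152
Iteration 3:
  p = (4 - (-2)·0.504 - (-1)·2.152) / (5) = 1.432
  q = (5 - (-4)·1.389 - (2)·2.152) / (9) = 0.695
  r = (11 - (-1)·1.389 - (-2)·0.504) / (6) = 2.233
Change: (0.043, 0.191, 0.081) → max |·| = 0.191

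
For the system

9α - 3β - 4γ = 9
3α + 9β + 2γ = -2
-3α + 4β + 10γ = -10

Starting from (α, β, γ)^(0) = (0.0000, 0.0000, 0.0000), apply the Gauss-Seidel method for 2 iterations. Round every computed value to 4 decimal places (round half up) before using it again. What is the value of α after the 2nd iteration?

0.6024

Iteration 1:
  α = (9 - (-3)·0.0000 - (-4)·0.0000) / (9) = 1.0000
  β = (-2 - (3)·1.0000 - (2)·0.0000) / (9) = -0.5556
  γ = (-10 - (-3)·1.0000 - (4)·-0.5556) / (10) = -0.4778
Iteration 2:
  α = (9 - (-3)·-0.5556 - (-4)·-0.4778) / (9) = 0.6024
  β = (-2 - (3)·0.6024 - (2)·-0.4778) / (9) = -0.3168
  γ = (-10 - (-3)·0.6024 - (4)·-0.3168) / (10) = -0.6926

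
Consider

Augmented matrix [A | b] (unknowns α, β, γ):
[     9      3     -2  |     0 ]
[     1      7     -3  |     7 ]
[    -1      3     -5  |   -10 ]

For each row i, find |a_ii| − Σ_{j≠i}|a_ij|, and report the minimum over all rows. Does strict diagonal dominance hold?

row 1: |9| − (3+2) = 4
row 2: |7| − (1+3) = 3
row 3: |-5| − (1+3) = 1
minimum over rows = 1 → strictly diagonally dominant (convergence guaranteed)

1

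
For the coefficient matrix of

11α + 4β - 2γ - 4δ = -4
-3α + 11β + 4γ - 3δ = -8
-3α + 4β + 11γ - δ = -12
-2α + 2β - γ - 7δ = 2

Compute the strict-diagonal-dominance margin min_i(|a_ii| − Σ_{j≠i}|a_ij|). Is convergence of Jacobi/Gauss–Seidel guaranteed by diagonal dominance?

row 1: |11| − (4+2+4) = 1
row 2: |11| − (3+4+3) = 1
row 3: |11| − (3+4+1) = 3
row 4: |-7| − (2+2+1) = 2
minimum over rows = 1 → strictly diagonally dominant (convergence guaranteed)

1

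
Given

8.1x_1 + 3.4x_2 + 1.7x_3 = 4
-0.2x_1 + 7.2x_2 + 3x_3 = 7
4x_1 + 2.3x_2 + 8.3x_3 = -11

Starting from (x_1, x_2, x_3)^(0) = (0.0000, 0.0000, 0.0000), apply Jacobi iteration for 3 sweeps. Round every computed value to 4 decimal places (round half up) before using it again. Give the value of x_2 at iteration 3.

1.7460

Iteration 1:
  x_1 = (4 - (3.4)·0.0000 - (1.7)·0.0000) / (8.1) = 0.4938
  x_2 = (7 - (-0.2)·0.0000 - (3)·0.0000) / (7.2) = 0.9722
  x_3 = (-11 - (4)·0.0000 - (2.3)·0.0000) / (8.3) = -1.3253
Iteration 2:
  x_1 = (4 - (3.4)·0.9722 - (1.7)·-1.3253) / (8.1) = 0.3639
  x_2 = (7 - (-0.2)·0.4938 - (3)·-1.3253) / (7.2) = 1.5381
  x_3 = (-11 - (4)·0.4938 - (2.3)·0.9722) / (8.3) = -1.8327
Iteration 3:
  x_1 = (4 - (3.4)·1.5381 - (1.7)·-1.8327) / (8.1) = 0.2328
  x_2 = (7 - (-0.2)·0.3639 - (3)·-1.8327) / (7.2) = 1.7460
  x_3 = (-11 - (4)·0.3639 - (2.3)·1.5381) / (8.3) = -1.9269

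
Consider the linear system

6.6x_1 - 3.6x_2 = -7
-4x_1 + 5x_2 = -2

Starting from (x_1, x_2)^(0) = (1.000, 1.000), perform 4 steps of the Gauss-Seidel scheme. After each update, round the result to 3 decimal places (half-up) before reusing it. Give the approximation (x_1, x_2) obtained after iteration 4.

Iteration 1:
  x_1 = (-7 - (-3.6)·1.000) / (6.6) = -0.515
  x_2 = (-2 - (-4)·-0.515) / (5) = -0.812
Iteration 2:
  x_1 = (-7 - (-3.6)·-0.812) / (6.6) = -1.504
  x_2 = (-2 - (-4)·-1.504) / (5) = -1.603
Iteration 3:
  x_1 = (-7 - (-3.6)·-1.603) / (6.6) = -1.935
  x_2 = (-2 - (-4)·-1.935) / (5) = -1.948
Iteration 4:
  x_1 = (-7 - (-3.6)·-1.948) / (6.6) = -2.123
  x_2 = (-2 - (-4)·-2.123) / (5) = -2.098

(-2.123, -2.098)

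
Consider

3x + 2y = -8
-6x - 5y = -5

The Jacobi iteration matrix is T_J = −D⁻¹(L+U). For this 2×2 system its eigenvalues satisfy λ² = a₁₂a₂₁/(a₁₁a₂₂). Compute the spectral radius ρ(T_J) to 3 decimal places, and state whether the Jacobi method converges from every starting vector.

a₁₂a₂₁/(a₁₁a₂₂) = (2)·(-6) / ((3)·(-5)) = 0.800000
ρ = √|0.800000| = √0.800000 = 0.894
ρ < 1, so Jacobi converges

0.894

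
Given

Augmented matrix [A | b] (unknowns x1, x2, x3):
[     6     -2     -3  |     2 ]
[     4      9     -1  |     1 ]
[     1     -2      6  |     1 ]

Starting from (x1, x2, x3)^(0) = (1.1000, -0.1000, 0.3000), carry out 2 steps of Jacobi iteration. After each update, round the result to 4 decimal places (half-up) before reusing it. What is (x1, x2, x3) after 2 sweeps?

Iteration 1:
  x1 = (2 - (-2)·-0.1000 - (-3)·0.3000) / (6) = 0.4500
  x2 = (1 - (4)·1.1000 - (-1)·0.3000) / (9) = -0.3444
  x3 = (1 - (1)·1.1000 - (-2)·-0.1000) / (6) = -0.0500
Iteration 2:
  x1 = (2 - (-2)·-0.3444 - (-3)·-0.0500) / (6) = 0.1935
  x2 = (1 - (4)·0.4500 - (-1)·-0.0500) / (9) = -0.0944
  x3 = (1 - (1)·0.4500 - (-2)·-0.3444) / (6) = -0.0231

(0.1935, -0.0944, -0.0231)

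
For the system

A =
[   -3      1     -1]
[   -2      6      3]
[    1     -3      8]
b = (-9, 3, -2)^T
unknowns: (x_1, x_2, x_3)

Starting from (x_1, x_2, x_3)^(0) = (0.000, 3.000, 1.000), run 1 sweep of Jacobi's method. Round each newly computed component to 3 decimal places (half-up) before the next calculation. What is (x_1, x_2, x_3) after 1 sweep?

Iteration 1:
  x_1 = (-9 - (1)·3.000 - (-1)·1.000) / (-3) = 3.667
  x_2 = (3 - (-2)·0.000 - (3)·1.000) / (6) = 0.000
  x_3 = (-2 - (1)·0.000 - (-3)·3.000) / (8) = 0.875

(3.667, 0.000, 0.875)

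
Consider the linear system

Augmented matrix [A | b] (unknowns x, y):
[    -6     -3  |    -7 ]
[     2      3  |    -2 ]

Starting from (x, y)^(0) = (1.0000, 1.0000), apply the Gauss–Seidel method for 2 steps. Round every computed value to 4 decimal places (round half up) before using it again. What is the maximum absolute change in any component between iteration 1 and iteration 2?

1.0555

Iteration 1:
  x = (-7 - (-3)·1.0000) / (-6) = 0.6667
  y = (-2 - (2)·0.6667) / (3) = -1.1111
Iteration 2:
  x = (-7 - (-3)·-1.1111) / (-6) = 1.7222
  y = (-2 - (2)·1.7222) / (3) = -1.8148
Change: (1.0555, -0.7037) → max |·| = 1.0555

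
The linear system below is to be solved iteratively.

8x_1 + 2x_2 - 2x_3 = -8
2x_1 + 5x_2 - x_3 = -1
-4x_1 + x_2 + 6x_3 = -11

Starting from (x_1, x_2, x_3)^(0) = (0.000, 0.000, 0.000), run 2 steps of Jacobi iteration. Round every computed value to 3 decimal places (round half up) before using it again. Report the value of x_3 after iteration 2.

-2.467

Iteration 1:
  x_1 = (-8 - (2)·0.000 - (-2)·0.000) / (8) = -1.000
  x_2 = (-1 - (2)·0.000 - (-1)·0.000) / (5) = -0.200
  x_3 = (-11 - (-4)·0.000 - (1)·0.000) / (6) = -1.833
Iteration 2:
  x_1 = (-8 - (2)·-0.200 - (-2)·-1.833) / (8) = -1.408
  x_2 = (-1 - (2)·-1.000 - (-1)·-1.833) / (5) = -0.167
  x_3 = (-11 - (-4)·-1.000 - (1)·-0.200) / (6) = -2.467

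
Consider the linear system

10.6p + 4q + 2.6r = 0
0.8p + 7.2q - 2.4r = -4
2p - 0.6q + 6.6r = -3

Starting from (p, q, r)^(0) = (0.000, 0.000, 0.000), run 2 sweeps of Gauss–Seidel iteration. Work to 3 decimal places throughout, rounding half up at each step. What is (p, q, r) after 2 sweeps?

(0.334, -0.761, -0.625)

Iteration 1:
  p = (0 - (4)·0.000 - (2.6)·0.000) / (10.6) = 0.000
  q = (-4 - (0.8)·0.000 - (-2.4)·0.000) / (7.2) = -0.556
  r = (-3 - (2)·0.000 - (-0.6)·-0.556) / (6.6) = -0.505
Iteration 2:
  p = (0 - (4)·-0.556 - (2.6)·-0.505) / (10.6) = 0.334
  q = (-4 - (0.8)·0.334 - (-2.4)·-0.505) / (7.2) = -0.761
  r = (-3 - (2)·0.334 - (-0.6)·-0.761) / (6.6) = -0.625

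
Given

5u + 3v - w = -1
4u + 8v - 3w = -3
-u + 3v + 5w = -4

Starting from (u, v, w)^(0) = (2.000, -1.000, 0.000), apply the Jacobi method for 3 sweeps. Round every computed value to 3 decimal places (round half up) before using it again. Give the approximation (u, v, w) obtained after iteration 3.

(0.121, -0.668, -0.367)

Iteration 1:
  u = (-1 - (3)·-1.000 - (-1)·0.000) / (5) = 0.400
  v = (-3 - (4)·2.000 - (-3)·0.000) / (8) = -1.375
  w = (-4 - (-1)·2.000 - (3)·-1.000) / (5) = 0.200
Iteration 2:
  u = (-1 - (3)·-1.375 - (-1)·0.200) / (5) = 0.665
  v = (-3 - (4)·0.400 - (-3)·0.200) / (8) = -0.500
  w = (-4 - (-1)·0.400 - (3)·-1.375) / (5) = 0.105
Iteration 3:
  u = (-1 - (3)·-0.500 - (-1)·0.105) / (5) = 0.121
  v = (-3 - (4)·0.665 - (-3)·0.105) / (8) = -0.668
  w = (-4 - (-1)·0.665 - (3)·-0.500) / (5) = -0.367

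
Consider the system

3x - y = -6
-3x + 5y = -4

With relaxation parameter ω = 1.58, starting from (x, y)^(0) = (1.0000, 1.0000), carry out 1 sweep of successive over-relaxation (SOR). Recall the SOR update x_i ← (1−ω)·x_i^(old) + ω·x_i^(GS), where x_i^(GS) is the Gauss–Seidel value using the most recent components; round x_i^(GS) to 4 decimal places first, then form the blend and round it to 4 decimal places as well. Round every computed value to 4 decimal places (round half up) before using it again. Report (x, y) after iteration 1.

Iteration 1:
  x: GS value = (-6 - (-1)·1.0000) / (3) = -1.6667;  x ← (1−ω)·1.0000 + ω·-1.6667 = -3.2134
  y: GS value = (-4 - (-3)·-3.2134) / (5) = -2.7280;  y ← (1−ω)·1.0000 + ω·-2.7280 = -4.8902

(-3.2134, -4.8902)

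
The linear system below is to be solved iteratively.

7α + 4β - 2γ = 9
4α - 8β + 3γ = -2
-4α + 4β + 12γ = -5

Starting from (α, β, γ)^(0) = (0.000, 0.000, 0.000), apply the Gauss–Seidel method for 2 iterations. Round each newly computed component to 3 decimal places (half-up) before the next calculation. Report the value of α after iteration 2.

Iteration 1:
  α = (9 - (4)·0.000 - (-2)·0.000) / (7) = 1.286
  β = (-2 - (4)·1.286 - (3)·0.000) / (-8) = 0.893
  γ = (-5 - (-4)·1.286 - (4)·0.893) / (12) = -0.286
Iteration 2:
  α = (9 - (4)·0.893 - (-2)·-0.286) / (7) = 0.694
  β = (-2 - (4)·0.694 - (3)·-0.286) / (-8) = 0.490
  γ = (-5 - (-4)·0.694 - (4)·0.490) / (12) = -0.349

0.694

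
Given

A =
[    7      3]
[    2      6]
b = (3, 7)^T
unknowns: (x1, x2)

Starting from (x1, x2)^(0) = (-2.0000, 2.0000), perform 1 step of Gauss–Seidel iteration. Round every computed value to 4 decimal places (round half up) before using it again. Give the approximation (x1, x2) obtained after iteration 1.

Iteration 1:
  x1 = (3 - (3)·2.0000) / (7) = -0.4286
  x2 = (7 - (2)·-0.4286) / (6) = 1.3095

(-0.4286, 1.3095)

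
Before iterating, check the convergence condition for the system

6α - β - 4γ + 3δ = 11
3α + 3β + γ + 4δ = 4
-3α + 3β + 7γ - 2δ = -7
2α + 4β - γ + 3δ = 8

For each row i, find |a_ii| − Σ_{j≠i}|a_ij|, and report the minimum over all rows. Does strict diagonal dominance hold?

row 1: |6| − (1+4+3) = -2
row 2: |3| − (3+1+4) = -5
row 3: |7| − (3+3+2) = -1
row 4: |3| − (2+4+1) = -4
minimum over rows = -5 → not strictly diagonally dominant

-5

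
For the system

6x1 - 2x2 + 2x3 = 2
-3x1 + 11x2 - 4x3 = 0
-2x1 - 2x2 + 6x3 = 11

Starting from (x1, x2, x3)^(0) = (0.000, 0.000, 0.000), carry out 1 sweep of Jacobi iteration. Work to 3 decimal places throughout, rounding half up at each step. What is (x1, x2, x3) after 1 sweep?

Iteration 1:
  x1 = (2 - (-2)·0.000 - (2)·0.000) / (6) = 0.333
  x2 = (0 - (-3)·0.000 - (-4)·0.000) / (11) = 0.000
  x3 = (11 - (-2)·0.000 - (-2)·0.000) / (6) = 1.833

(0.333, 0.000, 1.833)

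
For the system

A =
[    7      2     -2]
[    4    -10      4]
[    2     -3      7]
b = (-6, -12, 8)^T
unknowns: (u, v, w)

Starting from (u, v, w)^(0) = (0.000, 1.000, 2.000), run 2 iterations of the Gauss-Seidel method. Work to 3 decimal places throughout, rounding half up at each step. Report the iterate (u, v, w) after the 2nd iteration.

(-0.773, 1.717, 2.100)

Iteration 1:
  u = (-6 - (2)·1.000 - (-2)·2.000) / (7) = -0.571
  v = (-12 - (4)·-0.571 - (4)·2.000) / (-10) = 1.772
  w = (8 - (2)·-0.571 - (-3)·1.772) / (7) = 2.065
Iteration 2:
  u = (-6 - (2)·1.772 - (-2)·2.065) / (7) = -0.773
  v = (-12 - (4)·-0.773 - (4)·2.065) / (-10) = 1.717
  w = (8 - (2)·-0.773 - (-3)·1.717) / (7) = 2.100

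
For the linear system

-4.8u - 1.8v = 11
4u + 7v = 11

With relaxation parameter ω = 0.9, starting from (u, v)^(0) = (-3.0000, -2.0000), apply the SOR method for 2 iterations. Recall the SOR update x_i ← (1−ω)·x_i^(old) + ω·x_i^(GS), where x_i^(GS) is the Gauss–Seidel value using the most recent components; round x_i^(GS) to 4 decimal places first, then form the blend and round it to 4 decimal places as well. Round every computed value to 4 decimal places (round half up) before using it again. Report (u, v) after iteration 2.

Iteration 1:
  u: GS value = (11 - (-1.8)·-2.0000) / (-4.8) = -1.5417;  u ← (1−ω)·-3.0000 + ω·-1.5417 = -1.6875
  v: GS value = (11 - (4)·-1.6875) / (7) = 2.5357;  v ← (1−ω)·-2.0000 + ω·2.5357 = 2.0821
Iteration 2:
  u: GS value = (11 - (-1.8)·2.0821) / (-4.8) = -3.0725;  u ← (1−ω)·-1.6875 + ω·-3.0725 = -2.9340
  v: GS value = (11 - (4)·-2.9340) / (7) = 3.2480;  v ← (1−ω)·2.0821 + ω·3.2480 = 3.1314

(-2.9340, 3.1314)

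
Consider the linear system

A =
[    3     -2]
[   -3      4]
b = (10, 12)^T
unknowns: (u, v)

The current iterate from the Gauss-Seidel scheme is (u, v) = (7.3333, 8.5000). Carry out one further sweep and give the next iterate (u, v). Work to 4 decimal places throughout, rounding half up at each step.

One sweep:
  u = (10 - (-2)·8.5000) / (3) = 9.0000
  v = (12 - (-3)·9.0000) / (4) = 9.7500

(9.0000, 9.7500)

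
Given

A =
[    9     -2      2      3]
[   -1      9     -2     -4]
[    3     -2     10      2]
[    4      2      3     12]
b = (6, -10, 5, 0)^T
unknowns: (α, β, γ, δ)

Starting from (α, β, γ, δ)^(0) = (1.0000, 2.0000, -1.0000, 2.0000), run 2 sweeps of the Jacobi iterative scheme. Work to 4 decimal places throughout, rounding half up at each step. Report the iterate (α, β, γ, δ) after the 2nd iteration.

(0.6871, -1.1778, 0.3167, -0.2167)

Iteration 1:
  α = (6 - (-2)·2.0000 - (2)·-1.0000 - (3)·2.0000) / (9) = 0.6667
  β = (-10 - (-1)·1.0000 - (-2)·-1.0000 - (-4)·2.0000) / (9) = -0.3333
  γ = (5 - (3)·1.0000 - (-2)·2.0000 - (2)·2.0000) / (10) = 0.2000
  δ = (0 - (4)·1.0000 - (2)·2.0000 - (3)·-1.0000) / (12) = -0.4167
Iteration 2:
  α = (6 - (-2)·-0.3333 - (2)·0.2000 - (3)·-0.4167) / (9) = 0.6871
  β = (-10 - (-1)·0.6667 - (-2)·0.2000 - (-4)·-0.4167) / (9) = -1.1778
  γ = (5 - (3)·0.6667 - (-2)·-0.3333 - (2)·-0.4167) / (10) = 0.3167
  δ = (0 - (4)·0.6667 - (2)·-0.3333 - (3)·0.2000) / (12) = -0.2167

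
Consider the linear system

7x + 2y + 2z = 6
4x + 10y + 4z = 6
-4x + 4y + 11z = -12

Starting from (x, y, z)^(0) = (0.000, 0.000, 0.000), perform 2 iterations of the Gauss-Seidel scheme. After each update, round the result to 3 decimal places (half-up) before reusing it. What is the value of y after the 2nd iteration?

Iteration 1:
  x = (6 - (2)·0.000 - (2)·0.000) / (7) = 0.857
  y = (6 - (4)·0.857 - (4)·0.000) / (10) = 0.257
  z = (-12 - (-4)·0.857 - (4)·0.257) / (11) = -0.873
Iteration 2:
  x = (6 - (2)·0.257 - (2)·-0.873) / (7) = 1.033
  y = (6 - (4)·1.033 - (4)·-0.873) / (10) = 0.536
  z = (-12 - (-4)·1.033 - (4)·0.536) / (11) = -0.910

0.536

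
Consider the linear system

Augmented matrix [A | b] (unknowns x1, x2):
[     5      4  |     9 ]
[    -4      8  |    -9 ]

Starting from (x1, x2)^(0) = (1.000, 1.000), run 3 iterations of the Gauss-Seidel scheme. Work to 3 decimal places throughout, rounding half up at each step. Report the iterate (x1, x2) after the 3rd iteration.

(1.780, -0.235)

Iteration 1:
  x1 = (9 - (4)·1.000) / (5) = 1.000
  x2 = (-9 - (-4)·1.000) / (8) = -0.625
Iteration 2:
  x1 = (9 - (4)·-0.625) / (5) = 2.300
  x2 = (-9 - (-4)·2.300) / (8) = 0.025
Iteration 3:
  x1 = (9 - (4)·0.025) / (5) = 1.780
  x2 = (-9 - (-4)·1.780) / (8) = -0.235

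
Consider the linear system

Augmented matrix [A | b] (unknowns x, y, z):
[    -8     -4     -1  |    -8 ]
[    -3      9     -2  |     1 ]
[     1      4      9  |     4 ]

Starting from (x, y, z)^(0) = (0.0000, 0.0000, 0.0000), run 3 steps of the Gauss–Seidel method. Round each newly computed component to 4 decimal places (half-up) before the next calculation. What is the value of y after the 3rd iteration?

0.4119

Iteration 1:
  x = (-8 - (-4)·0.0000 - (-1)·0.0000) / (-8) = 1.0000
  y = (1 - (-3)·1.0000 - (-2)·0.0000) / (9) = 0.4444
  z = (4 - (1)·1.0000 - (4)·0.4444) / (9) = 0.1358
Iteration 2:
  x = (-8 - (-4)·0.4444 - (-1)·0.1358) / (-8) = 0.7608
  y = (1 - (-3)·0.7608 - (-2)·0.1358) / (9) = 0.3949
  z = (4 - (1)·0.7608 - (4)·0.3949) / (9) = 0.1844
Iteration 3:
  x = (-8 - (-4)·0.3949 - (-1)·0.1844) / (-8) = 0.7795
  y = (1 - (-3)·0.7795 - (-2)·0.1844) / (9) = 0.4119
  z = (4 - (1)·0.7795 - (4)·0.4119) / (9) = 0.1748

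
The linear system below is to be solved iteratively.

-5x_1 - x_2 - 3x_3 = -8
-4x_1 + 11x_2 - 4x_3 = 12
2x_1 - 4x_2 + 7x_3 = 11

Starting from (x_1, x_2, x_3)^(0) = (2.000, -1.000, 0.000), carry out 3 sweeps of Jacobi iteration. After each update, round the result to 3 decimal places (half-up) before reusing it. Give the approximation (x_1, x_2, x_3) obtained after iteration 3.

Iteration 1:
  x_1 = (-8 - (-1)·-1.000 - (-3)·0.000) / (-5) = 1.800
  x_2 = (12 - (-4)·2.000 - (-4)·0.000) / (11) = 1.818
  x_3 = (11 - (2)·2.000 - (-4)·-1.000) / (7) = 0.429
Iteration 2:
  x_1 = (-8 - (-1)·1.818 - (-3)·0.429) / (-5) = 0.979
  x_2 = (12 - (-4)·1.800 - (-4)·0.429) / (11) = 1.901
  x_3 = (11 - (2)·1.800 - (-4)·1.818) / (7) = 2.096
Iteration 3:
  x_1 = (-8 - (-1)·1.901 - (-3)·2.096) / (-5) = -0.038
  x_2 = (12 - (-4)·0.979 - (-4)·2.096) / (11) = 2.209
  x_3 = (11 - (2)·0.979 - (-4)·1.901) / (7) = 2.378

(-0.038, 2.209, 2.378)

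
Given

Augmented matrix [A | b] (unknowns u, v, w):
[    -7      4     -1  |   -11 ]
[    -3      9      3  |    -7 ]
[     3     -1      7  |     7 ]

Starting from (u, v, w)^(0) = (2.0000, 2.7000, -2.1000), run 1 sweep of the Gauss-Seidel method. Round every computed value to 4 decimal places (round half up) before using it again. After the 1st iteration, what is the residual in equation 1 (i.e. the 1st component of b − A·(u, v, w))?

8.3471

Iteration 1:
  u = (-11 - (4)·2.7000 - (-1)·-2.1000) / (-7) = 3.4143
  v = (-7 - (-3)·3.4143 - (3)·-2.1000) / (9) = 1.0603
  w = (7 - (3)·3.4143 - (-1)·1.0603) / (7) = -0.3118
Residual b − A·x = (8.3471, -5.3644, 0.0000)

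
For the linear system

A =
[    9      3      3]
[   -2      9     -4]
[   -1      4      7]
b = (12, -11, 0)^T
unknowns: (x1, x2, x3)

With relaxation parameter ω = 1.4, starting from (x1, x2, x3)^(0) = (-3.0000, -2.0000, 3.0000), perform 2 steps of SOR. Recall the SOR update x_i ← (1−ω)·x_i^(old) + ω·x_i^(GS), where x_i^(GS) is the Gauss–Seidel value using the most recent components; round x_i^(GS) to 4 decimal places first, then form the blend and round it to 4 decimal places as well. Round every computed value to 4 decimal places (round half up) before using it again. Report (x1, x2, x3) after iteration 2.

Iteration 1:
  x1: GS value = (12 - (3)·-2.0000 - (3)·3.0000) / (9) = 1.0000;  x1 ← (1−ω)·-3.0000 + ω·1.0000 = 2.6000
  x2: GS value = (-11 - (-2)·2.6000 - (-4)·3.0000) / (9) = 0.6889;  x2 ← (1−ω)·-2.0000 + ω·0.6889 = 1.7645
  x3: GS value = (0 - (-1)·2.6000 - (4)·1.7645) / (7) = -0.6369;  x3 ← (1−ω)·3.0000 + ω·-0.6369 = -2.0917
Iteration 2:
  x1: GS value = (12 - (3)·1.7645 - (3)·-2.0917) / (9) = 1.4424;  x1 ← (1−ω)·2.6000 + ω·1.4424 = 0.9794
  x2: GS value = (-11 - (-2)·0.9794 - (-4)·-2.0917) / (9) = -1.9342;  x2 ← (1−ω)·1.7645 + ω·-1.9342 = -3.4137
  x3: GS value = (0 - (-1)·0.9794 - (4)·-3.4137) / (7) = 2.0906;  x3 ← (1−ω)·-2.0917 + ω·2.0906 = 3.7635

(0.9794, -3.4137, 3.7635)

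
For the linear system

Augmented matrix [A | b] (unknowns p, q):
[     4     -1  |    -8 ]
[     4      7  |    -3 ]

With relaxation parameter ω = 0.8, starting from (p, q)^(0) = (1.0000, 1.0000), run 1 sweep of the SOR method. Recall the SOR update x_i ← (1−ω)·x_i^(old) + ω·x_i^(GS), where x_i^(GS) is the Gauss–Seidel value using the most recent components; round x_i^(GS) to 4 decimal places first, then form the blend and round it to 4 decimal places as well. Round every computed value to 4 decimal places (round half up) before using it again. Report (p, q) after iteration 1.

Iteration 1:
  p: GS value = (-8 - (-1)·1.0000) / (4) = -1.7500;  p ← (1−ω)·1.0000 + ω·-1.7500 = -1.2000
  q: GS value = (-3 - (4)·-1.2000) / (7) = 0.2571;  q ← (1−ω)·1.0000 + ω·0.2571 = 0.4057

(-1.2000, 0.4057)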